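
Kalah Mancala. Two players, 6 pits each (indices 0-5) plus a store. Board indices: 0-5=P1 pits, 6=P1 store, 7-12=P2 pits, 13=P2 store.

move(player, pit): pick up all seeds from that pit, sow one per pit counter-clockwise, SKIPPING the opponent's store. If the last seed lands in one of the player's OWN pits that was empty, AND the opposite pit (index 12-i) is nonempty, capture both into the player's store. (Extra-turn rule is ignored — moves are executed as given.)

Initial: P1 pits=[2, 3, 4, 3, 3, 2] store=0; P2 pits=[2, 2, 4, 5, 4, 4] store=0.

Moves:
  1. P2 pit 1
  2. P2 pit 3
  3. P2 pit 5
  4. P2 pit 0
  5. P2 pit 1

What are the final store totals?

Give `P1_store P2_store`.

Move 1: P2 pit1 -> P1=[2,3,4,3,3,2](0) P2=[2,0,5,6,4,4](0)
Move 2: P2 pit3 -> P1=[3,4,5,3,3,2](0) P2=[2,0,5,0,5,5](1)
Move 3: P2 pit5 -> P1=[4,5,6,4,3,2](0) P2=[2,0,5,0,5,0](2)
Move 4: P2 pit0 -> P1=[4,5,6,4,3,2](0) P2=[0,1,6,0,5,0](2)
Move 5: P2 pit1 -> P1=[4,5,6,4,3,2](0) P2=[0,0,7,0,5,0](2)

Answer: 0 2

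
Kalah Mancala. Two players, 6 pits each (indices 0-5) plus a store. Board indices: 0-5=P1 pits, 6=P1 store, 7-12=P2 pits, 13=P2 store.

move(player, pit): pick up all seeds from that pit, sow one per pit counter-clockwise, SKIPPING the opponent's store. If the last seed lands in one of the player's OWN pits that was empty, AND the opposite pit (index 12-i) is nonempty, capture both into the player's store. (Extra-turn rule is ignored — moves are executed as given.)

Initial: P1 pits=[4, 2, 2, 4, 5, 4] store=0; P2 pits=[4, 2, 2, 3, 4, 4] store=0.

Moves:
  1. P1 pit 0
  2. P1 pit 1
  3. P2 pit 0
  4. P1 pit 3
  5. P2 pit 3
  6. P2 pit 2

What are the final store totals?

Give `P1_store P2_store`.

Move 1: P1 pit0 -> P1=[0,3,3,5,6,4](0) P2=[4,2,2,3,4,4](0)
Move 2: P1 pit1 -> P1=[0,0,4,6,7,4](0) P2=[4,2,2,3,4,4](0)
Move 3: P2 pit0 -> P1=[0,0,4,6,7,4](0) P2=[0,3,3,4,5,4](0)
Move 4: P1 pit3 -> P1=[0,0,4,0,8,5](1) P2=[1,4,4,4,5,4](0)
Move 5: P2 pit3 -> P1=[1,0,4,0,8,5](1) P2=[1,4,4,0,6,5](1)
Move 6: P2 pit2 -> P1=[1,0,4,0,8,5](1) P2=[1,4,0,1,7,6](2)

Answer: 1 2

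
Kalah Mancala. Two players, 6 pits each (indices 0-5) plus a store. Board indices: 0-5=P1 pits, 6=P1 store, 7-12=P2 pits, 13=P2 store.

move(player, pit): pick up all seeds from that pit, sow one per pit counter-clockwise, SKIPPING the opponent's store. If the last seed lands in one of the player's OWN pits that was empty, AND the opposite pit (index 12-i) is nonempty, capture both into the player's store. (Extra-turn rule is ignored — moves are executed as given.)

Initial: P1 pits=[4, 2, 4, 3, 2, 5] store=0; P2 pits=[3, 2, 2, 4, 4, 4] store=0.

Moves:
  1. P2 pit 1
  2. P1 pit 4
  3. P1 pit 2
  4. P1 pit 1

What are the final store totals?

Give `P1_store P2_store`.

Answer: 2 0

Derivation:
Move 1: P2 pit1 -> P1=[4,2,4,3,2,5](0) P2=[3,0,3,5,4,4](0)
Move 2: P1 pit4 -> P1=[4,2,4,3,0,6](1) P2=[3,0,3,5,4,4](0)
Move 3: P1 pit2 -> P1=[4,2,0,4,1,7](2) P2=[3,0,3,5,4,4](0)
Move 4: P1 pit1 -> P1=[4,0,1,5,1,7](2) P2=[3,0,3,5,4,4](0)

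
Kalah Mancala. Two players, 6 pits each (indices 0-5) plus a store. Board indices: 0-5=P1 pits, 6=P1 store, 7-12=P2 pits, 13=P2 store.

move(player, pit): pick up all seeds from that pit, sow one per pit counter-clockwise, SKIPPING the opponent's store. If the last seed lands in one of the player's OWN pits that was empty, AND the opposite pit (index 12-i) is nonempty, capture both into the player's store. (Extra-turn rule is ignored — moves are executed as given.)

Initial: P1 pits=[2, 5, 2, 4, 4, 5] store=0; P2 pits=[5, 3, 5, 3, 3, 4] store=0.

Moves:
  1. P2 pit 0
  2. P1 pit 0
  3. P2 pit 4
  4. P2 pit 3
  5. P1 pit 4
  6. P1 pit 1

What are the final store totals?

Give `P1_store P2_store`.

Answer: 2 2

Derivation:
Move 1: P2 pit0 -> P1=[2,5,2,4,4,5](0) P2=[0,4,6,4,4,5](0)
Move 2: P1 pit0 -> P1=[0,6,3,4,4,5](0) P2=[0,4,6,4,4,5](0)
Move 3: P2 pit4 -> P1=[1,7,3,4,4,5](0) P2=[0,4,6,4,0,6](1)
Move 4: P2 pit3 -> P1=[2,7,3,4,4,5](0) P2=[0,4,6,0,1,7](2)
Move 5: P1 pit4 -> P1=[2,7,3,4,0,6](1) P2=[1,5,6,0,1,7](2)
Move 6: P1 pit1 -> P1=[2,0,4,5,1,7](2) P2=[2,6,6,0,1,7](2)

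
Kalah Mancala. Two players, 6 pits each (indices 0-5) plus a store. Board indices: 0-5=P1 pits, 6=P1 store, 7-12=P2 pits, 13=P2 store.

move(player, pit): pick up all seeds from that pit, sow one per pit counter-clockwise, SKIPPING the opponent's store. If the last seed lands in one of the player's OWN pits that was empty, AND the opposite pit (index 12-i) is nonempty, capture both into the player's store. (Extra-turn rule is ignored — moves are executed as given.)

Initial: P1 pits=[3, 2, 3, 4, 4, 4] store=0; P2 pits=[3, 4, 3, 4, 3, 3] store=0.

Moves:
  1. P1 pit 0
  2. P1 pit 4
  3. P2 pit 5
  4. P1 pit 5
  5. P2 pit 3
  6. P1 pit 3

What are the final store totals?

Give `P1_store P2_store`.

Answer: 3 2

Derivation:
Move 1: P1 pit0 -> P1=[0,3,4,5,4,4](0) P2=[3,4,3,4,3,3](0)
Move 2: P1 pit4 -> P1=[0,3,4,5,0,5](1) P2=[4,5,3,4,3,3](0)
Move 3: P2 pit5 -> P1=[1,4,4,5,0,5](1) P2=[4,5,3,4,3,0](1)
Move 4: P1 pit5 -> P1=[1,4,4,5,0,0](2) P2=[5,6,4,5,3,0](1)
Move 5: P2 pit3 -> P1=[2,5,4,5,0,0](2) P2=[5,6,4,0,4,1](2)
Move 6: P1 pit3 -> P1=[2,5,4,0,1,1](3) P2=[6,7,4,0,4,1](2)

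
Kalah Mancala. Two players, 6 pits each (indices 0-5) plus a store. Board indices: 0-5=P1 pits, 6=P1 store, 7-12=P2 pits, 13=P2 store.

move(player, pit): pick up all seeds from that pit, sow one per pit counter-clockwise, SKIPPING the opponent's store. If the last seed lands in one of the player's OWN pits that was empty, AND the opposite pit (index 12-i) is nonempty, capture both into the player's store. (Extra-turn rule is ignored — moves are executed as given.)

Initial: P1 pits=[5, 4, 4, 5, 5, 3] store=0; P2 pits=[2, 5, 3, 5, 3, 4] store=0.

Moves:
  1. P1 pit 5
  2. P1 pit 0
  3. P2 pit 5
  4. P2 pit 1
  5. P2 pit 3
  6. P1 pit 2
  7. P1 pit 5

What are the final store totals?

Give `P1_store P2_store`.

Move 1: P1 pit5 -> P1=[5,4,4,5,5,0](1) P2=[3,6,3,5,3,4](0)
Move 2: P1 pit0 -> P1=[0,5,5,6,6,0](5) P2=[0,6,3,5,3,4](0)
Move 3: P2 pit5 -> P1=[1,6,6,6,6,0](5) P2=[0,6,3,5,3,0](1)
Move 4: P2 pit1 -> P1=[2,6,6,6,6,0](5) P2=[0,0,4,6,4,1](2)
Move 5: P2 pit3 -> P1=[3,7,7,6,6,0](5) P2=[0,0,4,0,5,2](3)
Move 6: P1 pit2 -> P1=[3,7,0,7,7,1](6) P2=[1,1,5,0,5,2](3)
Move 7: P1 pit5 -> P1=[3,7,0,7,7,0](7) P2=[1,1,5,0,5,2](3)

Answer: 7 3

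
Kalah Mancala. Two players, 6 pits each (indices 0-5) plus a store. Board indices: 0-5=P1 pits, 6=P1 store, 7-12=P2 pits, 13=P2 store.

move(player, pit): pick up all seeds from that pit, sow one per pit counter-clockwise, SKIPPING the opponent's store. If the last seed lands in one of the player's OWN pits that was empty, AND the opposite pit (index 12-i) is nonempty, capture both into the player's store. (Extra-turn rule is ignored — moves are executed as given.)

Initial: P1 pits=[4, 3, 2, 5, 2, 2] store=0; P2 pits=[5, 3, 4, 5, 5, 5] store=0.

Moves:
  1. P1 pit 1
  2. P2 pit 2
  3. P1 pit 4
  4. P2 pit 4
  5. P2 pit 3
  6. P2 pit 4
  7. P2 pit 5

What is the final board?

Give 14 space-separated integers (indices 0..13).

Move 1: P1 pit1 -> P1=[4,0,3,6,3,2](0) P2=[5,3,4,5,5,5](0)
Move 2: P2 pit2 -> P1=[4,0,3,6,3,2](0) P2=[5,3,0,6,6,6](1)
Move 3: P1 pit4 -> P1=[4,0,3,6,0,3](1) P2=[6,3,0,6,6,6](1)
Move 4: P2 pit4 -> P1=[5,1,4,7,0,3](1) P2=[6,3,0,6,0,7](2)
Move 5: P2 pit3 -> P1=[6,2,5,7,0,3](1) P2=[6,3,0,0,1,8](3)
Move 6: P2 pit4 -> P1=[6,2,5,7,0,3](1) P2=[6,3,0,0,0,9](3)
Move 7: P2 pit5 -> P1=[7,3,6,8,1,4](1) P2=[7,4,0,0,0,0](4)

Answer: 7 3 6 8 1 4 1 7 4 0 0 0 0 4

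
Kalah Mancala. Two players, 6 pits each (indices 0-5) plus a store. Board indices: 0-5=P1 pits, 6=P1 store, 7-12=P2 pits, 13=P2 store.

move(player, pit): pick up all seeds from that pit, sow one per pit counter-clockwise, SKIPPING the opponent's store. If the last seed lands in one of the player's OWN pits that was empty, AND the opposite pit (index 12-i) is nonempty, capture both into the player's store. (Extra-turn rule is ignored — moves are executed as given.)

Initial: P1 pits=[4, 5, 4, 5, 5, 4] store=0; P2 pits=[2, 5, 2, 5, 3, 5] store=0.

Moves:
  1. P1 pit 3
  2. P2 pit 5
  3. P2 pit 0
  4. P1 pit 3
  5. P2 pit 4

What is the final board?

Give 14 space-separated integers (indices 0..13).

Move 1: P1 pit3 -> P1=[4,5,4,0,6,5](1) P2=[3,6,2,5,3,5](0)
Move 2: P2 pit5 -> P1=[5,6,5,1,6,5](1) P2=[3,6,2,5,3,0](1)
Move 3: P2 pit0 -> P1=[5,6,5,1,6,5](1) P2=[0,7,3,6,3,0](1)
Move 4: P1 pit3 -> P1=[5,6,5,0,7,5](1) P2=[0,7,3,6,3,0](1)
Move 5: P2 pit4 -> P1=[6,6,5,0,7,5](1) P2=[0,7,3,6,0,1](2)

Answer: 6 6 5 0 7 5 1 0 7 3 6 0 1 2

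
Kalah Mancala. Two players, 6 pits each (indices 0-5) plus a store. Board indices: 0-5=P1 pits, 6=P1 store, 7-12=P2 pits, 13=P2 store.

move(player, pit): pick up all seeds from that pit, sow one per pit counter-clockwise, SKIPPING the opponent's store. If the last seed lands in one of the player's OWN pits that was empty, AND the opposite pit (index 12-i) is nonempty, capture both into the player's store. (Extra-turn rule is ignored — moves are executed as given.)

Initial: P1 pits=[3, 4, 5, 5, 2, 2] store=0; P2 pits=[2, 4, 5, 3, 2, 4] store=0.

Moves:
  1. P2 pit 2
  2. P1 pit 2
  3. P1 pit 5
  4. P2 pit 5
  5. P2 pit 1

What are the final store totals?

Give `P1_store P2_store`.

Move 1: P2 pit2 -> P1=[4,4,5,5,2,2](0) P2=[2,4,0,4,3,5](1)
Move 2: P1 pit2 -> P1=[4,4,0,6,3,3](1) P2=[3,4,0,4,3,5](1)
Move 3: P1 pit5 -> P1=[4,4,0,6,3,0](2) P2=[4,5,0,4,3,5](1)
Move 4: P2 pit5 -> P1=[5,5,1,7,3,0](2) P2=[4,5,0,4,3,0](2)
Move 5: P2 pit1 -> P1=[5,5,1,7,3,0](2) P2=[4,0,1,5,4,1](3)

Answer: 2 3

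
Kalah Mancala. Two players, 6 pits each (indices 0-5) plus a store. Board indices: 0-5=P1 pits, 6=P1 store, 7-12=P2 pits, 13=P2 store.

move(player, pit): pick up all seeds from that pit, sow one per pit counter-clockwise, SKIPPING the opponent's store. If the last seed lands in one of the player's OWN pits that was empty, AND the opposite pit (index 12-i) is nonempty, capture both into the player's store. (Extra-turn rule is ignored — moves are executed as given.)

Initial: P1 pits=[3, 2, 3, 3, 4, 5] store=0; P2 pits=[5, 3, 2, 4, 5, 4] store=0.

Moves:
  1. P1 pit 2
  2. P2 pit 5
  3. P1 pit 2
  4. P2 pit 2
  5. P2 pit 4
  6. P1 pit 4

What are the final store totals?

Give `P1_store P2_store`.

Move 1: P1 pit2 -> P1=[3,2,0,4,5,6](0) P2=[5,3,2,4,5,4](0)
Move 2: P2 pit5 -> P1=[4,3,1,4,5,6](0) P2=[5,3,2,4,5,0](1)
Move 3: P1 pit2 -> P1=[4,3,0,5,5,6](0) P2=[5,3,2,4,5,0](1)
Move 4: P2 pit2 -> P1=[4,3,0,5,5,6](0) P2=[5,3,0,5,6,0](1)
Move 5: P2 pit4 -> P1=[5,4,1,6,5,6](0) P2=[5,3,0,5,0,1](2)
Move 6: P1 pit4 -> P1=[5,4,1,6,0,7](1) P2=[6,4,1,5,0,1](2)

Answer: 1 2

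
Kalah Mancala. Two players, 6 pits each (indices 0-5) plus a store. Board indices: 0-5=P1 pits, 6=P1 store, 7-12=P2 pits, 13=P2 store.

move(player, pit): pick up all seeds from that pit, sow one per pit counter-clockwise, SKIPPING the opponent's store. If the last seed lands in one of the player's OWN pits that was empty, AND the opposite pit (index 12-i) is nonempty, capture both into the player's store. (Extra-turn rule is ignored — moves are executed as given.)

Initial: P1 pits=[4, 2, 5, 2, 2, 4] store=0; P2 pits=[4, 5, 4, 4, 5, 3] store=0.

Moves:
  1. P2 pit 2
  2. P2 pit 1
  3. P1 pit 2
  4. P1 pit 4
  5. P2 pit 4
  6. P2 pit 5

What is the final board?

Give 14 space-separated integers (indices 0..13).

Answer: 6 4 2 5 2 6 2 6 0 1 6 0 0 4

Derivation:
Move 1: P2 pit2 -> P1=[4,2,5,2,2,4](0) P2=[4,5,0,5,6,4](1)
Move 2: P2 pit1 -> P1=[4,2,5,2,2,4](0) P2=[4,0,1,6,7,5](2)
Move 3: P1 pit2 -> P1=[4,2,0,3,3,5](1) P2=[5,0,1,6,7,5](2)
Move 4: P1 pit4 -> P1=[4,2,0,3,0,6](2) P2=[6,0,1,6,7,5](2)
Move 5: P2 pit4 -> P1=[5,3,1,4,1,6](2) P2=[6,0,1,6,0,6](3)
Move 6: P2 pit5 -> P1=[6,4,2,5,2,6](2) P2=[6,0,1,6,0,0](4)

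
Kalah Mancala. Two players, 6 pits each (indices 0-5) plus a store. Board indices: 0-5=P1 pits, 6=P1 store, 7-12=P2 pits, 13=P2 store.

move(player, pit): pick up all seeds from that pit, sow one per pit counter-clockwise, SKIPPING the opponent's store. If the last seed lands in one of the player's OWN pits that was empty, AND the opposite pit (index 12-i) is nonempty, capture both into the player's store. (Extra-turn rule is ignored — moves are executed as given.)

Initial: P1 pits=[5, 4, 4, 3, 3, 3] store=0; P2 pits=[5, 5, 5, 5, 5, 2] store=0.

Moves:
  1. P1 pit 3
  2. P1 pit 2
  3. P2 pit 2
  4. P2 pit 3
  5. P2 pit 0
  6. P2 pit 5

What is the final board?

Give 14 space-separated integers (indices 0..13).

Move 1: P1 pit3 -> P1=[5,4,4,0,4,4](1) P2=[5,5,5,5,5,2](0)
Move 2: P1 pit2 -> P1=[5,4,0,1,5,5](2) P2=[5,5,5,5,5,2](0)
Move 3: P2 pit2 -> P1=[6,4,0,1,5,5](2) P2=[5,5,0,6,6,3](1)
Move 4: P2 pit3 -> P1=[7,5,1,1,5,5](2) P2=[5,5,0,0,7,4](2)
Move 5: P2 pit0 -> P1=[7,5,1,1,5,5](2) P2=[0,6,1,1,8,5](2)
Move 6: P2 pit5 -> P1=[8,6,2,2,5,5](2) P2=[0,6,1,1,8,0](3)

Answer: 8 6 2 2 5 5 2 0 6 1 1 8 0 3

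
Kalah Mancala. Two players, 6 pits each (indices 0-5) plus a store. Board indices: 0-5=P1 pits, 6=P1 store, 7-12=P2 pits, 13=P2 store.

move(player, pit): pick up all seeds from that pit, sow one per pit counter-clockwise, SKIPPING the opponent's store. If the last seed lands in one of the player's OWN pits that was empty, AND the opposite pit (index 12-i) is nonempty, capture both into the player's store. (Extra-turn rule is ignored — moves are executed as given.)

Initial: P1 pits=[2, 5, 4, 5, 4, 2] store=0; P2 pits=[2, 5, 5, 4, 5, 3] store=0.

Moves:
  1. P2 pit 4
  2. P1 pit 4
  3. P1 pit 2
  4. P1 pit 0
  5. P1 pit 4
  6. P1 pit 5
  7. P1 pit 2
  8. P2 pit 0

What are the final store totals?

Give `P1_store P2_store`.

Move 1: P2 pit4 -> P1=[3,6,5,5,4,2](0) P2=[2,5,5,4,0,4](1)
Move 2: P1 pit4 -> P1=[3,6,5,5,0,3](1) P2=[3,6,5,4,0,4](1)
Move 3: P1 pit2 -> P1=[3,6,0,6,1,4](2) P2=[4,6,5,4,0,4](1)
Move 4: P1 pit0 -> P1=[0,7,1,7,1,4](2) P2=[4,6,5,4,0,4](1)
Move 5: P1 pit4 -> P1=[0,7,1,7,0,5](2) P2=[4,6,5,4,0,4](1)
Move 6: P1 pit5 -> P1=[0,7,1,7,0,0](3) P2=[5,7,6,5,0,4](1)
Move 7: P1 pit2 -> P1=[0,7,0,8,0,0](3) P2=[5,7,6,5,0,4](1)
Move 8: P2 pit0 -> P1=[0,7,0,8,0,0](3) P2=[0,8,7,6,1,5](1)

Answer: 3 1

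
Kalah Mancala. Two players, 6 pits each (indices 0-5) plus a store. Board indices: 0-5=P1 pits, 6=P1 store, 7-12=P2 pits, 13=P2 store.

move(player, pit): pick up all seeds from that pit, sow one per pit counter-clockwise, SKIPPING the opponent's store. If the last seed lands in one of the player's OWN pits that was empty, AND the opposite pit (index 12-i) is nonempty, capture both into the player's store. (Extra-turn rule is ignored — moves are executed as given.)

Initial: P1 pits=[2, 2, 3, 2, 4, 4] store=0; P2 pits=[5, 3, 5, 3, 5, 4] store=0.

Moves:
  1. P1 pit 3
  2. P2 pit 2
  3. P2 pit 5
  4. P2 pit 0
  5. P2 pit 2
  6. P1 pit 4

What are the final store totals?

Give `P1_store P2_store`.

Move 1: P1 pit3 -> P1=[2,2,3,0,5,5](0) P2=[5,3,5,3,5,4](0)
Move 2: P2 pit2 -> P1=[3,2,3,0,5,5](0) P2=[5,3,0,4,6,5](1)
Move 3: P2 pit5 -> P1=[4,3,4,1,5,5](0) P2=[5,3,0,4,6,0](2)
Move 4: P2 pit0 -> P1=[0,3,4,1,5,5](0) P2=[0,4,1,5,7,0](7)
Move 5: P2 pit2 -> P1=[0,3,4,1,5,5](0) P2=[0,4,0,6,7,0](7)
Move 6: P1 pit4 -> P1=[0,3,4,1,0,6](1) P2=[1,5,1,6,7,0](7)

Answer: 1 7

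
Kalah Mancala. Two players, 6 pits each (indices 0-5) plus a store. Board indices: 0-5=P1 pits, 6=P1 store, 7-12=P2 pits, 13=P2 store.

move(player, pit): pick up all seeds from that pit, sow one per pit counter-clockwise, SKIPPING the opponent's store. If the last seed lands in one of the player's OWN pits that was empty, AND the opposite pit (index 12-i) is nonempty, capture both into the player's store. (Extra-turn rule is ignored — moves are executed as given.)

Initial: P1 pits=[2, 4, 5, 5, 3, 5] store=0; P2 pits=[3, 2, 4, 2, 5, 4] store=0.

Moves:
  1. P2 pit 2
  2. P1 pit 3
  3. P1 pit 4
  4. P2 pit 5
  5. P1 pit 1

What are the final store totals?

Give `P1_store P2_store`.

Move 1: P2 pit2 -> P1=[2,4,5,5,3,5](0) P2=[3,2,0,3,6,5](1)
Move 2: P1 pit3 -> P1=[2,4,5,0,4,6](1) P2=[4,3,0,3,6,5](1)
Move 3: P1 pit4 -> P1=[2,4,5,0,0,7](2) P2=[5,4,0,3,6,5](1)
Move 4: P2 pit5 -> P1=[3,5,6,1,0,7](2) P2=[5,4,0,3,6,0](2)
Move 5: P1 pit1 -> P1=[3,0,7,2,1,8](3) P2=[5,4,0,3,6,0](2)

Answer: 3 2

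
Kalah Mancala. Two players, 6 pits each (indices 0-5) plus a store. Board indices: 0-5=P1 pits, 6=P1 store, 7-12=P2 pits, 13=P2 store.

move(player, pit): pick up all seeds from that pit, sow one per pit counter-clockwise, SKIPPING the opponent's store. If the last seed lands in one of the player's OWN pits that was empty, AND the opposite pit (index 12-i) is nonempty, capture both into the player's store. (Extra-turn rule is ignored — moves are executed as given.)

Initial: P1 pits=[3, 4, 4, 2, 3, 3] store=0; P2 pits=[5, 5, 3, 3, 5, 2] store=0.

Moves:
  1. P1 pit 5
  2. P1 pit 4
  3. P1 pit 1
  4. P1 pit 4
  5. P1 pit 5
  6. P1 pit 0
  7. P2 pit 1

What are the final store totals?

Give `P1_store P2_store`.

Move 1: P1 pit5 -> P1=[3,4,4,2,3,0](1) P2=[6,6,3,3,5,2](0)
Move 2: P1 pit4 -> P1=[3,4,4,2,0,1](2) P2=[7,6,3,3,5,2](0)
Move 3: P1 pit1 -> P1=[3,0,5,3,1,2](2) P2=[7,6,3,3,5,2](0)
Move 4: P1 pit4 -> P1=[3,0,5,3,0,3](2) P2=[7,6,3,3,5,2](0)
Move 5: P1 pit5 -> P1=[3,0,5,3,0,0](3) P2=[8,7,3,3,5,2](0)
Move 6: P1 pit0 -> P1=[0,1,6,4,0,0](3) P2=[8,7,3,3,5,2](0)
Move 7: P2 pit1 -> P1=[1,2,6,4,0,0](3) P2=[8,0,4,4,6,3](1)

Answer: 3 1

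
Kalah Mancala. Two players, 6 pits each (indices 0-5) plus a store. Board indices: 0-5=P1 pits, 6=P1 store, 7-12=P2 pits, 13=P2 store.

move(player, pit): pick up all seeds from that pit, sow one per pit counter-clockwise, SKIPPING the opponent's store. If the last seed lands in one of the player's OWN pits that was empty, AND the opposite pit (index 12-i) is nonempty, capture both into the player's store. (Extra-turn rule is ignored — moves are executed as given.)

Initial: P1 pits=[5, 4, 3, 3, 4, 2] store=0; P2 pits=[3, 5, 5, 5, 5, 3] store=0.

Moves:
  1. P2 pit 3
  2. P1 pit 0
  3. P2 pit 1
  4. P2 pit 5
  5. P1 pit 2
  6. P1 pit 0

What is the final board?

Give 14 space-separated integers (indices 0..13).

Move 1: P2 pit3 -> P1=[6,5,3,3,4,2](0) P2=[3,5,5,0,6,4](1)
Move 2: P1 pit0 -> P1=[0,6,4,4,5,3](1) P2=[3,5,5,0,6,4](1)
Move 3: P2 pit1 -> P1=[0,6,4,4,5,3](1) P2=[3,0,6,1,7,5](2)
Move 4: P2 pit5 -> P1=[1,7,5,5,5,3](1) P2=[3,0,6,1,7,0](3)
Move 5: P1 pit2 -> P1=[1,7,0,6,6,4](2) P2=[4,0,6,1,7,0](3)
Move 6: P1 pit0 -> P1=[0,8,0,6,6,4](2) P2=[4,0,6,1,7,0](3)

Answer: 0 8 0 6 6 4 2 4 0 6 1 7 0 3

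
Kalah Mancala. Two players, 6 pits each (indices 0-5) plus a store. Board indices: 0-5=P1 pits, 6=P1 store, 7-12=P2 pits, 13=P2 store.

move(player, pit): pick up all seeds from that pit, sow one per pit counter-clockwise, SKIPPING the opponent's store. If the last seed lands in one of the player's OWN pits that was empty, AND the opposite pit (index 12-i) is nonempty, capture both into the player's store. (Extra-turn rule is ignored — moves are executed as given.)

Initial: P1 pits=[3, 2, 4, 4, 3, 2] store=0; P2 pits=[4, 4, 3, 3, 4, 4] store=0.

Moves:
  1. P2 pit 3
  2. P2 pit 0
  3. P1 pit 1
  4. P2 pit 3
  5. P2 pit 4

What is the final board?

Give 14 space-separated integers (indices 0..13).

Answer: 4 1 6 6 4 2 0 0 5 4 0 0 6 2

Derivation:
Move 1: P2 pit3 -> P1=[3,2,4,4,3,2](0) P2=[4,4,3,0,5,5](1)
Move 2: P2 pit0 -> P1=[3,2,4,4,3,2](0) P2=[0,5,4,1,6,5](1)
Move 3: P1 pit1 -> P1=[3,0,5,5,3,2](0) P2=[0,5,4,1,6,5](1)
Move 4: P2 pit3 -> P1=[3,0,5,5,3,2](0) P2=[0,5,4,0,7,5](1)
Move 5: P2 pit4 -> P1=[4,1,6,6,4,2](0) P2=[0,5,4,0,0,6](2)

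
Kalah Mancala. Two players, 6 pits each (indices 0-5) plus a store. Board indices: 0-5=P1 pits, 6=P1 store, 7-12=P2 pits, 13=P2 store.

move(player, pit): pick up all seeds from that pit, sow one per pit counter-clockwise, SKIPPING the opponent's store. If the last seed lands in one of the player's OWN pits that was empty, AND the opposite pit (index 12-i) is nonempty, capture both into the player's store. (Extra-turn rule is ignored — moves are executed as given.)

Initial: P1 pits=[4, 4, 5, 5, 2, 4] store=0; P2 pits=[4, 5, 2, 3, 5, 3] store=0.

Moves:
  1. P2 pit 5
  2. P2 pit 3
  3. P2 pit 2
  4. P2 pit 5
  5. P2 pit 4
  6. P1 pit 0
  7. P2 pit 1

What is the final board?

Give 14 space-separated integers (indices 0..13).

Move 1: P2 pit5 -> P1=[5,5,5,5,2,4](0) P2=[4,5,2,3,5,0](1)
Move 2: P2 pit3 -> P1=[5,5,5,5,2,4](0) P2=[4,5,2,0,6,1](2)
Move 3: P2 pit2 -> P1=[5,5,5,5,2,4](0) P2=[4,5,0,1,7,1](2)
Move 4: P2 pit5 -> P1=[5,5,5,5,2,4](0) P2=[4,5,0,1,7,0](3)
Move 5: P2 pit4 -> P1=[6,6,6,6,3,4](0) P2=[4,5,0,1,0,1](4)
Move 6: P1 pit0 -> P1=[0,7,7,7,4,5](1) P2=[4,5,0,1,0,1](4)
Move 7: P2 pit1 -> P1=[0,7,7,7,4,5](1) P2=[4,0,1,2,1,2](5)

Answer: 0 7 7 7 4 5 1 4 0 1 2 1 2 5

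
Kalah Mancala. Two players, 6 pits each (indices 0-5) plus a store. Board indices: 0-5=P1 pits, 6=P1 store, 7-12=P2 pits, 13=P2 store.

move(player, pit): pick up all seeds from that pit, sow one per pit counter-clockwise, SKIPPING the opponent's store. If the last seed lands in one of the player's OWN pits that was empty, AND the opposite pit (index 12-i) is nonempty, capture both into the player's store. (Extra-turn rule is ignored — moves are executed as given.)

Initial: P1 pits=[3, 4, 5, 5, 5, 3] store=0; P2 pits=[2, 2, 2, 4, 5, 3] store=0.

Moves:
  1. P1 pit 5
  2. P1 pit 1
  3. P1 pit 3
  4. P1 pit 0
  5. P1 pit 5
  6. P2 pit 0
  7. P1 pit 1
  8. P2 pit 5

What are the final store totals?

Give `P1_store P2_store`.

Move 1: P1 pit5 -> P1=[3,4,5,5,5,0](1) P2=[3,3,2,4,5,3](0)
Move 2: P1 pit1 -> P1=[3,0,6,6,6,0](5) P2=[0,3,2,4,5,3](0)
Move 3: P1 pit3 -> P1=[3,0,6,0,7,1](6) P2=[1,4,3,4,5,3](0)
Move 4: P1 pit0 -> P1=[0,1,7,0,7,1](10) P2=[1,4,0,4,5,3](0)
Move 5: P1 pit5 -> P1=[0,1,7,0,7,0](11) P2=[1,4,0,4,5,3](0)
Move 6: P2 pit0 -> P1=[0,1,7,0,7,0](11) P2=[0,5,0,4,5,3](0)
Move 7: P1 pit1 -> P1=[0,0,8,0,7,0](11) P2=[0,5,0,4,5,3](0)
Move 8: P2 pit5 -> P1=[1,1,8,0,7,0](11) P2=[0,5,0,4,5,0](1)

Answer: 11 1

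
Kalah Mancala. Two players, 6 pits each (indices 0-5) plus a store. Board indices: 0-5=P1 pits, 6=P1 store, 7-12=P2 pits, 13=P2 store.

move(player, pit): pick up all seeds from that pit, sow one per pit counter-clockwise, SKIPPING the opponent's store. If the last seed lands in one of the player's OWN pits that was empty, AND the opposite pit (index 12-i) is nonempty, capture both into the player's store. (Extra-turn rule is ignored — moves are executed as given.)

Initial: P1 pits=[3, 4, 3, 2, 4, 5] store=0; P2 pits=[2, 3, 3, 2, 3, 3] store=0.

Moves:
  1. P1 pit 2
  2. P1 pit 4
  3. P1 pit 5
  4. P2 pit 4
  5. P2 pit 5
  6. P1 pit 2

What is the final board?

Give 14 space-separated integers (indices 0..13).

Answer: 5 6 0 5 0 0 2 4 5 5 3 0 0 2

Derivation:
Move 1: P1 pit2 -> P1=[3,4,0,3,5,6](0) P2=[2,3,3,2,3,3](0)
Move 2: P1 pit4 -> P1=[3,4,0,3,0,7](1) P2=[3,4,4,2,3,3](0)
Move 3: P1 pit5 -> P1=[3,4,0,3,0,0](2) P2=[4,5,5,3,4,4](0)
Move 4: P2 pit4 -> P1=[4,5,0,3,0,0](2) P2=[4,5,5,3,0,5](1)
Move 5: P2 pit5 -> P1=[5,6,1,4,0,0](2) P2=[4,5,5,3,0,0](2)
Move 6: P1 pit2 -> P1=[5,6,0,5,0,0](2) P2=[4,5,5,3,0,0](2)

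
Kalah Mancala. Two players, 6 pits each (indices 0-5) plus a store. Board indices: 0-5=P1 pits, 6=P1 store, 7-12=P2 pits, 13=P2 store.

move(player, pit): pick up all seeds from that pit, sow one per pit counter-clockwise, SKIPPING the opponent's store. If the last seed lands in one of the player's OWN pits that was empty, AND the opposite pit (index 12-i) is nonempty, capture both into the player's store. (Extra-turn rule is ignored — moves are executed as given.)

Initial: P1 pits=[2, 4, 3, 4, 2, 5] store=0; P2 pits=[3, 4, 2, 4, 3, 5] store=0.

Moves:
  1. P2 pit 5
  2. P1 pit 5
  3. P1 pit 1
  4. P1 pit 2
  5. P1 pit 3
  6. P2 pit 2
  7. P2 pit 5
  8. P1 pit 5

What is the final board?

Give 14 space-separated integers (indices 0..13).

Answer: 3 0 0 0 5 0 5 7 7 0 7 4 0 3

Derivation:
Move 1: P2 pit5 -> P1=[3,5,4,5,2,5](0) P2=[3,4,2,4,3,0](1)
Move 2: P1 pit5 -> P1=[3,5,4,5,2,0](1) P2=[4,5,3,5,3,0](1)
Move 3: P1 pit1 -> P1=[3,0,5,6,3,1](2) P2=[4,5,3,5,3,0](1)
Move 4: P1 pit2 -> P1=[3,0,0,7,4,2](3) P2=[5,5,3,5,3,0](1)
Move 5: P1 pit3 -> P1=[3,0,0,0,5,3](4) P2=[6,6,4,6,3,0](1)
Move 6: P2 pit2 -> P1=[3,0,0,0,5,3](4) P2=[6,6,0,7,4,1](2)
Move 7: P2 pit5 -> P1=[3,0,0,0,5,3](4) P2=[6,6,0,7,4,0](3)
Move 8: P1 pit5 -> P1=[3,0,0,0,5,0](5) P2=[7,7,0,7,4,0](3)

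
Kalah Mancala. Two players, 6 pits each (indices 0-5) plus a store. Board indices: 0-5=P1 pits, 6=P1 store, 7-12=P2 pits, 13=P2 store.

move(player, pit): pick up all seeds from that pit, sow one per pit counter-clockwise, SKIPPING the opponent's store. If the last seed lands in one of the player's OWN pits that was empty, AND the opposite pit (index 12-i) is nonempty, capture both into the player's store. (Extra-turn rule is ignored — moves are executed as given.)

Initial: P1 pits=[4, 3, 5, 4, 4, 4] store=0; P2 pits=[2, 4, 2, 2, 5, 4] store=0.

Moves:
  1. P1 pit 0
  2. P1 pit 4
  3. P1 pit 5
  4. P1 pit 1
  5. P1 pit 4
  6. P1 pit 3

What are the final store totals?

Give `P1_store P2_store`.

Move 1: P1 pit0 -> P1=[0,4,6,5,5,4](0) P2=[2,4,2,2,5,4](0)
Move 2: P1 pit4 -> P1=[0,4,6,5,0,5](1) P2=[3,5,3,2,5,4](0)
Move 3: P1 pit5 -> P1=[0,4,6,5,0,0](2) P2=[4,6,4,3,5,4](0)
Move 4: P1 pit1 -> P1=[0,0,7,6,1,0](7) P2=[0,6,4,3,5,4](0)
Move 5: P1 pit4 -> P1=[0,0,7,6,0,1](7) P2=[0,6,4,3,5,4](0)
Move 6: P1 pit3 -> P1=[0,0,7,0,1,2](8) P2=[1,7,5,3,5,4](0)

Answer: 8 0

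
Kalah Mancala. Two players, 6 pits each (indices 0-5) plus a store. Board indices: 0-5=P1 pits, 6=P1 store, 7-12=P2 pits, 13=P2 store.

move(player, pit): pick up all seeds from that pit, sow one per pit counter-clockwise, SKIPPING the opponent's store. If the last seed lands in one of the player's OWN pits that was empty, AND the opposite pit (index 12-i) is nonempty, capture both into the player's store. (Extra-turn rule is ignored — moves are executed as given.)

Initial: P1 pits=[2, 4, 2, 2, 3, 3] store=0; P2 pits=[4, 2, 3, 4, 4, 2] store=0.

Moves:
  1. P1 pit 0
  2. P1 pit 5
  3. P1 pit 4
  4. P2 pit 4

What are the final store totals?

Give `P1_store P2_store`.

Move 1: P1 pit0 -> P1=[0,5,3,2,3,3](0) P2=[4,2,3,4,4,2](0)
Move 2: P1 pit5 -> P1=[0,5,3,2,3,0](1) P2=[5,3,3,4,4,2](0)
Move 3: P1 pit4 -> P1=[0,5,3,2,0,1](2) P2=[6,3,3,4,4,2](0)
Move 4: P2 pit4 -> P1=[1,6,3,2,0,1](2) P2=[6,3,3,4,0,3](1)

Answer: 2 1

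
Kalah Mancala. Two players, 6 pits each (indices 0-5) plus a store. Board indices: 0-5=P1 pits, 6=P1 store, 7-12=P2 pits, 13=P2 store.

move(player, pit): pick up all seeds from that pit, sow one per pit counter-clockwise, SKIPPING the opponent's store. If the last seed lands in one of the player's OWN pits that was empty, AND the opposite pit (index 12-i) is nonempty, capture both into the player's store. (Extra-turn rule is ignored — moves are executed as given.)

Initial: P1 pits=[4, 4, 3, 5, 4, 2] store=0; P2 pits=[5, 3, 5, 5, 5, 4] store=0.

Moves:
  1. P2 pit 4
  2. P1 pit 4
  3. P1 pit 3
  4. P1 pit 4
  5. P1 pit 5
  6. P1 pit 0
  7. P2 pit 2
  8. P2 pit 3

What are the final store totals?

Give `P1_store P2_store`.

Answer: 12 3

Derivation:
Move 1: P2 pit4 -> P1=[5,5,4,5,4,2](0) P2=[5,3,5,5,0,5](1)
Move 2: P1 pit4 -> P1=[5,5,4,5,0,3](1) P2=[6,4,5,5,0,5](1)
Move 3: P1 pit3 -> P1=[5,5,4,0,1,4](2) P2=[7,5,5,5,0,5](1)
Move 4: P1 pit4 -> P1=[5,5,4,0,0,5](2) P2=[7,5,5,5,0,5](1)
Move 5: P1 pit5 -> P1=[5,5,4,0,0,0](3) P2=[8,6,6,6,0,5](1)
Move 6: P1 pit0 -> P1=[0,6,5,1,1,0](12) P2=[0,6,6,6,0,5](1)
Move 7: P2 pit2 -> P1=[1,7,5,1,1,0](12) P2=[0,6,0,7,1,6](2)
Move 8: P2 pit3 -> P1=[2,8,6,2,1,0](12) P2=[0,6,0,0,2,7](3)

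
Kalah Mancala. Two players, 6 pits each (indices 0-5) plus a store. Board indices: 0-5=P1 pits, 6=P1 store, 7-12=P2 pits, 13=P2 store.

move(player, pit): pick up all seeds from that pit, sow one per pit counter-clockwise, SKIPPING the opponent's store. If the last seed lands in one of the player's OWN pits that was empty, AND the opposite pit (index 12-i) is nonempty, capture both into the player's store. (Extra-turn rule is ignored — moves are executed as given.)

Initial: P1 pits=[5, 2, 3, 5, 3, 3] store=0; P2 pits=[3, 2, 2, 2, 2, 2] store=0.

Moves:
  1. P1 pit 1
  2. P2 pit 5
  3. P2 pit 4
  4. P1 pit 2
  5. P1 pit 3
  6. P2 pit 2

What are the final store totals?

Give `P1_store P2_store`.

Answer: 2 2

Derivation:
Move 1: P1 pit1 -> P1=[5,0,4,6,3,3](0) P2=[3,2,2,2,2,2](0)
Move 2: P2 pit5 -> P1=[6,0,4,6,3,3](0) P2=[3,2,2,2,2,0](1)
Move 3: P2 pit4 -> P1=[6,0,4,6,3,3](0) P2=[3,2,2,2,0,1](2)
Move 4: P1 pit2 -> P1=[6,0,0,7,4,4](1) P2=[3,2,2,2,0,1](2)
Move 5: P1 pit3 -> P1=[6,0,0,0,5,5](2) P2=[4,3,3,3,0,1](2)
Move 6: P2 pit2 -> P1=[6,0,0,0,5,5](2) P2=[4,3,0,4,1,2](2)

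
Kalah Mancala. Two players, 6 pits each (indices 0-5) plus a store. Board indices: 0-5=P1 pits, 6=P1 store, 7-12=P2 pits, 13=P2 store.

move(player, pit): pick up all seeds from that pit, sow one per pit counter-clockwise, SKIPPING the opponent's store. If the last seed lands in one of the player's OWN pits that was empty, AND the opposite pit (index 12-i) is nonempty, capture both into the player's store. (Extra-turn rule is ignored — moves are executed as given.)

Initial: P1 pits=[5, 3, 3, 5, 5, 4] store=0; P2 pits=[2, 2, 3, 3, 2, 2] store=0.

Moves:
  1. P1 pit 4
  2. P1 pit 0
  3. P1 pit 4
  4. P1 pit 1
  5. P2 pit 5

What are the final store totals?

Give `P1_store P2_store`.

Answer: 1 1

Derivation:
Move 1: P1 pit4 -> P1=[5,3,3,5,0,5](1) P2=[3,3,4,3,2,2](0)
Move 2: P1 pit0 -> P1=[0,4,4,6,1,6](1) P2=[3,3,4,3,2,2](0)
Move 3: P1 pit4 -> P1=[0,4,4,6,0,7](1) P2=[3,3,4,3,2,2](0)
Move 4: P1 pit1 -> P1=[0,0,5,7,1,8](1) P2=[3,3,4,3,2,2](0)
Move 5: P2 pit5 -> P1=[1,0,5,7,1,8](1) P2=[3,3,4,3,2,0](1)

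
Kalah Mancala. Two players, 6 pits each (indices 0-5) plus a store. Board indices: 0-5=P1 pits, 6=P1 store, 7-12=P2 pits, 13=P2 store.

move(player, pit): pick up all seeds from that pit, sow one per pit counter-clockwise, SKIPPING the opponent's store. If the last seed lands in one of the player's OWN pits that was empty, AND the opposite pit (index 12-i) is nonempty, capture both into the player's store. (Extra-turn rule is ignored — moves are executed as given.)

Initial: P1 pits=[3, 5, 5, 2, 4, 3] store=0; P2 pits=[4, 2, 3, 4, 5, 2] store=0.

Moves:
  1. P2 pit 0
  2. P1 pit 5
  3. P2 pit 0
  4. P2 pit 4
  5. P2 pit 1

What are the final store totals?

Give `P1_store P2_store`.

Answer: 1 2

Derivation:
Move 1: P2 pit0 -> P1=[3,5,5,2,4,3](0) P2=[0,3,4,5,6,2](0)
Move 2: P1 pit5 -> P1=[3,5,5,2,4,0](1) P2=[1,4,4,5,6,2](0)
Move 3: P2 pit0 -> P1=[3,5,5,2,4,0](1) P2=[0,5,4,5,6,2](0)
Move 4: P2 pit4 -> P1=[4,6,6,3,4,0](1) P2=[0,5,4,5,0,3](1)
Move 5: P2 pit1 -> P1=[4,6,6,3,4,0](1) P2=[0,0,5,6,1,4](2)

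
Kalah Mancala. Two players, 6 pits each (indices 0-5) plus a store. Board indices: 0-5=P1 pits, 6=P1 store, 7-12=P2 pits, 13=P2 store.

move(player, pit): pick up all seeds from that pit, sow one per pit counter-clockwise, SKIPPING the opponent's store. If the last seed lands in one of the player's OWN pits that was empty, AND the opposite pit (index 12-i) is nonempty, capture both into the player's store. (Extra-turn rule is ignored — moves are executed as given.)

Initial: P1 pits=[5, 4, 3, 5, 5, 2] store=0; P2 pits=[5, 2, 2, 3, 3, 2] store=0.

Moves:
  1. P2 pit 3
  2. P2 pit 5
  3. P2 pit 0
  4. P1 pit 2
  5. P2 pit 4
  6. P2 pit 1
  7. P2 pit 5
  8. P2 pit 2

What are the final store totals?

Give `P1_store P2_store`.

Answer: 0 19

Derivation:
Move 1: P2 pit3 -> P1=[5,4,3,5,5,2](0) P2=[5,2,2,0,4,3](1)
Move 2: P2 pit5 -> P1=[6,5,3,5,5,2](0) P2=[5,2,2,0,4,0](2)
Move 3: P2 pit0 -> P1=[0,5,3,5,5,2](0) P2=[0,3,3,1,5,0](9)
Move 4: P1 pit2 -> P1=[0,5,0,6,6,3](0) P2=[0,3,3,1,5,0](9)
Move 5: P2 pit4 -> P1=[1,6,1,6,6,3](0) P2=[0,3,3,1,0,1](10)
Move 6: P2 pit1 -> P1=[1,0,1,6,6,3](0) P2=[0,0,4,2,0,1](17)
Move 7: P2 pit5 -> P1=[1,0,1,6,6,3](0) P2=[0,0,4,2,0,0](18)
Move 8: P2 pit2 -> P1=[1,0,1,6,6,3](0) P2=[0,0,0,3,1,1](19)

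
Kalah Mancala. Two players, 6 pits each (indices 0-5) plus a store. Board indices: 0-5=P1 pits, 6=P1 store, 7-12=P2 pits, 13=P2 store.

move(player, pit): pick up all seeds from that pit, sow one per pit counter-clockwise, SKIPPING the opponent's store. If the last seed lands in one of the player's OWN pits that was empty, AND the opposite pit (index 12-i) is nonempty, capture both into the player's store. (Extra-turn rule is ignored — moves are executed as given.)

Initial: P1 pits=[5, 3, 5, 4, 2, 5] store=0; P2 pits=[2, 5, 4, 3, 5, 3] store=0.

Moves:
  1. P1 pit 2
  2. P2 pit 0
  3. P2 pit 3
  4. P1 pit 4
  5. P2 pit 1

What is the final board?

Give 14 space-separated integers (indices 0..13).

Answer: 7 3 0 5 0 7 2 1 0 6 1 7 5 2

Derivation:
Move 1: P1 pit2 -> P1=[5,3,0,5,3,6](1) P2=[3,5,4,3,5,3](0)
Move 2: P2 pit0 -> P1=[5,3,0,5,3,6](1) P2=[0,6,5,4,5,3](0)
Move 3: P2 pit3 -> P1=[6,3,0,5,3,6](1) P2=[0,6,5,0,6,4](1)
Move 4: P1 pit4 -> P1=[6,3,0,5,0,7](2) P2=[1,6,5,0,6,4](1)
Move 5: P2 pit1 -> P1=[7,3,0,5,0,7](2) P2=[1,0,6,1,7,5](2)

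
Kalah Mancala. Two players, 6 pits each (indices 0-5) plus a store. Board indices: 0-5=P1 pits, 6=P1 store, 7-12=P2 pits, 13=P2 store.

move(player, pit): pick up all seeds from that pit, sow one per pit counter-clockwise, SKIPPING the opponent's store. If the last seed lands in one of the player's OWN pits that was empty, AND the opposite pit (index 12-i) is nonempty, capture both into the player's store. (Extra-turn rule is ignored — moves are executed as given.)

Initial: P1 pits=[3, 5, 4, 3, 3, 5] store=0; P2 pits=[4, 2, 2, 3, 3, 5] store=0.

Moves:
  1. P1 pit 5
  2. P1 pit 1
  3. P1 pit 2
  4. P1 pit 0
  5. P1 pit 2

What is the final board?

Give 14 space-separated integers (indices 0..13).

Move 1: P1 pit5 -> P1=[3,5,4,3,3,0](1) P2=[5,3,3,4,3,5](0)
Move 2: P1 pit1 -> P1=[3,0,5,4,4,1](2) P2=[5,3,3,4,3,5](0)
Move 3: P1 pit2 -> P1=[3,0,0,5,5,2](3) P2=[6,3,3,4,3,5](0)
Move 4: P1 pit0 -> P1=[0,1,1,6,5,2](3) P2=[6,3,3,4,3,5](0)
Move 5: P1 pit2 -> P1=[0,1,0,7,5,2](3) P2=[6,3,3,4,3,5](0)

Answer: 0 1 0 7 5 2 3 6 3 3 4 3 5 0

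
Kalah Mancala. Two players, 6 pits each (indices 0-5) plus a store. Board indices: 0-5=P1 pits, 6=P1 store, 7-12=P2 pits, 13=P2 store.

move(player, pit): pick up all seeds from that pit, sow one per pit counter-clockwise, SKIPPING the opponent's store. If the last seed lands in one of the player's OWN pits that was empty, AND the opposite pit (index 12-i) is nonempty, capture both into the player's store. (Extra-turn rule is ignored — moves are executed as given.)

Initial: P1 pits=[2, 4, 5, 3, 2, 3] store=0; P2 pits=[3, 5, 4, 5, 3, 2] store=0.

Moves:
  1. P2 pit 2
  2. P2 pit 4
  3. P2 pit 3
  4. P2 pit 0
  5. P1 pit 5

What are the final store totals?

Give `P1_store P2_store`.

Answer: 1 10

Derivation:
Move 1: P2 pit2 -> P1=[2,4,5,3,2,3](0) P2=[3,5,0,6,4,3](1)
Move 2: P2 pit4 -> P1=[3,5,5,3,2,3](0) P2=[3,5,0,6,0,4](2)
Move 3: P2 pit3 -> P1=[4,6,6,3,2,3](0) P2=[3,5,0,0,1,5](3)
Move 4: P2 pit0 -> P1=[4,6,0,3,2,3](0) P2=[0,6,1,0,1,5](10)
Move 5: P1 pit5 -> P1=[4,6,0,3,2,0](1) P2=[1,7,1,0,1,5](10)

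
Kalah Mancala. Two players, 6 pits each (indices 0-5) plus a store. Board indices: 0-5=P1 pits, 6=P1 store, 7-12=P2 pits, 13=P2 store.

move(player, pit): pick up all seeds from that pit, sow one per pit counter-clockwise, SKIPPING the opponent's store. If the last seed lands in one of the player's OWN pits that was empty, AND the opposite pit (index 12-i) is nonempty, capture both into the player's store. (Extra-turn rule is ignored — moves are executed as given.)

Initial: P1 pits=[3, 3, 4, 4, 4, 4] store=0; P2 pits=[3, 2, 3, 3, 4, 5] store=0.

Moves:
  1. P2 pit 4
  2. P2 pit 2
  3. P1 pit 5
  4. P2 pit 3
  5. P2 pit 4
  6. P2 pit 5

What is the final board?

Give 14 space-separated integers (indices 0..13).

Move 1: P2 pit4 -> P1=[4,4,4,4,4,4](0) P2=[3,2,3,3,0,6](1)
Move 2: P2 pit2 -> P1=[4,4,4,4,4,4](0) P2=[3,2,0,4,1,7](1)
Move 3: P1 pit5 -> P1=[4,4,4,4,4,0](1) P2=[4,3,1,4,1,7](1)
Move 4: P2 pit3 -> P1=[5,4,4,4,4,0](1) P2=[4,3,1,0,2,8](2)
Move 5: P2 pit4 -> P1=[5,4,4,4,4,0](1) P2=[4,3,1,0,0,9](3)
Move 6: P2 pit5 -> P1=[6,5,5,5,5,1](1) P2=[5,4,1,0,0,0](4)

Answer: 6 5 5 5 5 1 1 5 4 1 0 0 0 4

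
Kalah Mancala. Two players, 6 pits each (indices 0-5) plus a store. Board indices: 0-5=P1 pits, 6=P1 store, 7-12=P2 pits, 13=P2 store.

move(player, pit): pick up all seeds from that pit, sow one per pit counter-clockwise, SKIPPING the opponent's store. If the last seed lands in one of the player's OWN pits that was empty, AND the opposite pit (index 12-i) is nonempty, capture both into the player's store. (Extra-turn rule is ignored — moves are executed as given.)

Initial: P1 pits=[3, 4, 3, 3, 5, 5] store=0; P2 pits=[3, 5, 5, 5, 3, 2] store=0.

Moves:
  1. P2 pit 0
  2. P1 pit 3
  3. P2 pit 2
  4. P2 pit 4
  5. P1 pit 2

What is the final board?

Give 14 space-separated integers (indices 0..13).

Answer: 5 6 0 1 7 7 1 0 6 0 7 0 4 2

Derivation:
Move 1: P2 pit0 -> P1=[3,4,3,3,5,5](0) P2=[0,6,6,6,3,2](0)
Move 2: P1 pit3 -> P1=[3,4,3,0,6,6](1) P2=[0,6,6,6,3,2](0)
Move 3: P2 pit2 -> P1=[4,5,3,0,6,6](1) P2=[0,6,0,7,4,3](1)
Move 4: P2 pit4 -> P1=[5,6,3,0,6,6](1) P2=[0,6,0,7,0,4](2)
Move 5: P1 pit2 -> P1=[5,6,0,1,7,7](1) P2=[0,6,0,7,0,4](2)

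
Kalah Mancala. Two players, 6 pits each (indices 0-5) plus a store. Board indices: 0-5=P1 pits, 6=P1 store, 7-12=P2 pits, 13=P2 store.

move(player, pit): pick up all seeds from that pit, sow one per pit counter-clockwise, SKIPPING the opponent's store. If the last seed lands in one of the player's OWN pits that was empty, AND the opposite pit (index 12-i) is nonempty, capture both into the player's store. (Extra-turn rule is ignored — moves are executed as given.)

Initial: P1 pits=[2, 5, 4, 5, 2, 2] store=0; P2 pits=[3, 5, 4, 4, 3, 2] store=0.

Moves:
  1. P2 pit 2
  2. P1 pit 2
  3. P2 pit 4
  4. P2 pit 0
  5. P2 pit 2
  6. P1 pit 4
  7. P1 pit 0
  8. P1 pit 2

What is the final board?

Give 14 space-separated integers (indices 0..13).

Move 1: P2 pit2 -> P1=[2,5,4,5,2,2](0) P2=[3,5,0,5,4,3](1)
Move 2: P1 pit2 -> P1=[2,5,0,6,3,3](1) P2=[3,5,0,5,4,3](1)
Move 3: P2 pit4 -> P1=[3,6,0,6,3,3](1) P2=[3,5,0,5,0,4](2)
Move 4: P2 pit0 -> P1=[3,6,0,6,3,3](1) P2=[0,6,1,6,0,4](2)
Move 5: P2 pit2 -> P1=[3,6,0,6,3,3](1) P2=[0,6,0,7,0,4](2)
Move 6: P1 pit4 -> P1=[3,6,0,6,0,4](2) P2=[1,6,0,7,0,4](2)
Move 7: P1 pit0 -> P1=[0,7,1,7,0,4](2) P2=[1,6,0,7,0,4](2)
Move 8: P1 pit2 -> P1=[0,7,0,8,0,4](2) P2=[1,6,0,7,0,4](2)

Answer: 0 7 0 8 0 4 2 1 6 0 7 0 4 2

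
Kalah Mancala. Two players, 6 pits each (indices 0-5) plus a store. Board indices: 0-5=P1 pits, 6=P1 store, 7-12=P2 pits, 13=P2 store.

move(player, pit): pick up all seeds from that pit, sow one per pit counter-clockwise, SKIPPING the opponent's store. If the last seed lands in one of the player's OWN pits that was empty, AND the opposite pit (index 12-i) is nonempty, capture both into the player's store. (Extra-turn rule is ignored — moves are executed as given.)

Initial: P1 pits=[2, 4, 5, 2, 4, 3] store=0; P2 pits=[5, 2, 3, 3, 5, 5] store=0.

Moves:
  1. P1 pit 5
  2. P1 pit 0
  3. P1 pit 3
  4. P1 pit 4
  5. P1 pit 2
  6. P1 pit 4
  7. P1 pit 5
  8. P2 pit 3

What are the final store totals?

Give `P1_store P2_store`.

Move 1: P1 pit5 -> P1=[2,4,5,2,4,0](1) P2=[6,3,3,3,5,5](0)
Move 2: P1 pit0 -> P1=[0,5,6,2,4,0](1) P2=[6,3,3,3,5,5](0)
Move 3: P1 pit3 -> P1=[0,5,6,0,5,0](8) P2=[0,3,3,3,5,5](0)
Move 4: P1 pit4 -> P1=[0,5,6,0,0,1](9) P2=[1,4,4,3,5,5](0)
Move 5: P1 pit2 -> P1=[0,5,0,1,1,2](10) P2=[2,5,4,3,5,5](0)
Move 6: P1 pit4 -> P1=[0,5,0,1,0,3](10) P2=[2,5,4,3,5,5](0)
Move 7: P1 pit5 -> P1=[0,5,0,1,0,0](11) P2=[3,6,4,3,5,5](0)
Move 8: P2 pit3 -> P1=[0,5,0,1,0,0](11) P2=[3,6,4,0,6,6](1)

Answer: 11 1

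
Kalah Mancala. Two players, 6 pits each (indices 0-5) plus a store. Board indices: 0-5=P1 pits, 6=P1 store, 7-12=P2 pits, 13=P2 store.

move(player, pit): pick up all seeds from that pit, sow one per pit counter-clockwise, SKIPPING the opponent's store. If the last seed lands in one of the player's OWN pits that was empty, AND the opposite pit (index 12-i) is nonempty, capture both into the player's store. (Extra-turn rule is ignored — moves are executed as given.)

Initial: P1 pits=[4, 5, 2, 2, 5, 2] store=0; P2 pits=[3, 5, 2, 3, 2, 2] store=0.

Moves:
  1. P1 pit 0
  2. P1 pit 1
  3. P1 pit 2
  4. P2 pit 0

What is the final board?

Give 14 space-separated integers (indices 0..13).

Answer: 0 0 0 5 8 4 2 0 6 3 4 3 2 0

Derivation:
Move 1: P1 pit0 -> P1=[0,6,3,3,6,2](0) P2=[3,5,2,3,2,2](0)
Move 2: P1 pit1 -> P1=[0,0,4,4,7,3](1) P2=[4,5,2,3,2,2](0)
Move 3: P1 pit2 -> P1=[0,0,0,5,8,4](2) P2=[4,5,2,3,2,2](0)
Move 4: P2 pit0 -> P1=[0,0,0,5,8,4](2) P2=[0,6,3,4,3,2](0)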